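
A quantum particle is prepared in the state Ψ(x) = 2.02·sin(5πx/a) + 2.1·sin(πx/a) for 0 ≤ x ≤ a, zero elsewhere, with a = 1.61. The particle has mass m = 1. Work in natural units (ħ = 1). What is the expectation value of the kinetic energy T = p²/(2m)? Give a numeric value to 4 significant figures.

23.86

T = −(ħ²/2m) d²/dx², so ⟨T⟩ = −(ħ²/2m) ∫ Ψ*·Ψ'' dx / ∫|Ψ|² dx; with m = 1.
d²/dx² sin(jπx/a) = −(jπ/a)²·sin(jπx/a); on 0 ≤ x ≤ a, ∫sin²(jπx/a) dx = a/2 and ∫sin(jπx/a)·sin(lπx/a) dx = 0 for j ≠ l, so only diagonal terms survive in ∫|Ψ|² and ∫Ψ·Ψ″; ∫Ψ·Ψ′ dx = [Ψ²/2] between the walls = 0.
State is unnormalized: ∫|Ψ|² dx = 6.8348, and ∫Ψ*·(−ħ²/2m · Ψ'') dx = 163.09, so ⟨T⟩ = 163.09 / 6.8348.
⟨T⟩ = 23.862.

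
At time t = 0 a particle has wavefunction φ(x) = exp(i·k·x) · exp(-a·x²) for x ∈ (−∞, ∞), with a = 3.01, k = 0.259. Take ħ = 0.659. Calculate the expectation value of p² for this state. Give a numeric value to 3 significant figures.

1.34

p² φ = −ħ² d²φ/dx²; ⟨p²⟩ = −ħ² ∫ φ*·φ'' dx / ∫|φ|² dx.
Gaussian moments: ∫x^(2j)·e^(−2ax²) dx = (2j−1)!!/(4a)^j · √(π/(2a)), odd powers integrate to 0; here √(π/(2a)) = 0.72240. Derivatives: φ′ = (ik − 2ax)·φ, φ″ = ((ik − 2ax)² − 2a)·φ; the odd-in-x pieces drop out.
State is unnormalized: ∫|φ|² dx = 0.72240, and ∫φ*·(−ħ² φ'') dx = 0.96535, so ⟨p²⟩ = 0.96535 / 0.72240.
⟨p²⟩ = 1.3363.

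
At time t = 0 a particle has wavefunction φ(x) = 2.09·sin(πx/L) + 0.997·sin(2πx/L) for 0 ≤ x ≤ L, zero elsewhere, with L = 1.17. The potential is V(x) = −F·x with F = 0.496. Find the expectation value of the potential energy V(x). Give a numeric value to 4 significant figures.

⟨V⟩ = ∫ V(x)·|φ|² dx / ∫|φ|² dx.
On 0 ≤ x ≤ L (j ≠ l): ∫sin²(jπx/L) dx = L/2, ∫sin(jπx/L)·sin(lπx/L) dx = 0; diagonal moments ∫x·sin²(jπx/L) dx = L²/4, ∫x²·sin²(jπx/L) dx = L³·(1/6 − 1/(4j²π²)); cross terms ∫x·sin(jπx/L)·sin(lπx/L) dx = 0 for j + l even and −4jlL²/(π²(j² − l²)²) for j + l odd, ∫x²·sin(jπx/L)·sin(lπx/L) dx = (−1)^(j+l)·4jlL³/(π²(j² − l²)²); higher powers the same way via product-to-sum and parts.
State is unnormalized: ∫|φ|² dx = 3.1368, and ∫φ*·V(x)·φ dx = -0.65534, so ⟨V⟩ = -0.65534 / 3.1368.
⟨V⟩ = -0.20892.

-0.2089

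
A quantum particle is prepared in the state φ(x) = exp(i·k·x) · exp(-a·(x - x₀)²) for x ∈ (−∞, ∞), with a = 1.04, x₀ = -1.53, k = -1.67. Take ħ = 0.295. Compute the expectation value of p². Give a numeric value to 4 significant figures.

0.3332

p² φ = −ħ² d²φ/dx²; ⟨p²⟩ = −ħ² ∫ φ*·φ'' dx / ∫|φ|² dx.
Gaussian moments (u = x − x₀): ∫u^(2j)·e^(−2au²) du = (2j−1)!!/(4a)^j · √(π/(2a)), odd powers integrate to 0; here √(π/(2a)) = 1.2290. Derivatives: φ′ = (ik − 2au)·φ, φ″ = ((ik − 2au)² − 2a)·φ; the odd-in-u pieces drop out.
State is unnormalized: ∫|φ|² dx = 1.2290, and ∫φ*·(−ħ² φ'') dx = 0.40951, so ⟨p²⟩ = 0.40951 / 1.2290.
⟨p²⟩ = 0.33321.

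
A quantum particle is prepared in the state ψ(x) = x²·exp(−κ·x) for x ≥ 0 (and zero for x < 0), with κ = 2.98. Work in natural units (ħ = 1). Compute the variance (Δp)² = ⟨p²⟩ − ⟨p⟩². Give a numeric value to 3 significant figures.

2.96

Compute ⟨p⟩ and ⟨p²⟩ separately; (Δp)² = ⟨p²⟩ − ⟨p⟩².
Differentiate x²·exp(−κ·x) with the product rule; every integrand then reduces to terms xʲ·e^(−2κx) on [0, ∞), with ∫₀^∞ xʲ·e^(−2κx) dx = j!/(2κ)^(j+1).
Normalization: ∫|ψ|² dx = 0.0031914.
⟨p⟩ = 0.0000 and ⟨p²⟩ = 2.9601.
(Δp)² = 2.9601 − (0.0000)² = 2.9601.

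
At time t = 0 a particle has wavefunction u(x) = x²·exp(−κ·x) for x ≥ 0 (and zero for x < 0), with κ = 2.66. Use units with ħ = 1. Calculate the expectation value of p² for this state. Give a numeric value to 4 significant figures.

2.359

p² u = −ħ² d²u/dx²; ⟨p²⟩ = −ħ² ∫ u*·u'' dx / ∫|u|² dx.
Differentiate x²·exp(−κ·x) with the product rule; every integrand then reduces to terms xʲ·e^(−2κx) on [0, ∞), with ∫₀^∞ xʲ·e^(−2κx) dx = j!/(2κ)^(j+1).
State is unnormalized: ∫|u|² dx = 0.0056319, and ∫u*·(−ħ² u'') dx = 0.013283, so ⟨p²⟩ = 0.013283 / 0.0056319.
⟨p²⟩ = 2.3585.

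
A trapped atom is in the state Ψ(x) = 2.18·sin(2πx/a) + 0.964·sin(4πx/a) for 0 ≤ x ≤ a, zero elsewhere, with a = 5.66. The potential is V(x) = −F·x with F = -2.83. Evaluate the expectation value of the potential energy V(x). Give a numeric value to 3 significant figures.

8.01

⟨V⟩ = ∫ V(x)·|Ψ|² dx / ∫|Ψ|² dx.
On 0 ≤ x ≤ a (j ≠ l): ∫sin²(jπx/a) dx = a/2, ∫sin(jπx/a)·sin(lπx/a) dx = 0; diagonal moments ∫x·sin²(jπx/a) dx = a²/4, ∫x²·sin²(jπx/a) dx = a³·(1/6 − 1/(4j²π²)); cross terms ∫x·sin(jπx/a)·sin(lπx/a) dx = 0 for j + l even and −4jla²/(π²(j² − l²)²) for j + l odd, ∫x²·sin(jπx/a)·sin(lπx/a) dx = (−1)^(j+l)·4jla³/(π²(j² − l²)²); higher powers the same way via product-to-sum and parts.
State is unnormalized: ∫|Ψ|² dx = 16.079, and ∫Ψ*·V(x)·Ψ dx = 128.78, so ⟨V⟩ = 128.78 / 16.079.
⟨V⟩ = 8.0089.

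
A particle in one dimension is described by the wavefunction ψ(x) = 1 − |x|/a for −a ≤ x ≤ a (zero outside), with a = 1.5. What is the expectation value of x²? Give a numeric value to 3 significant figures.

0.225

⟨x²⟩ = ∫ x²·|ψ|² dx / ∫|ψ|² dx (integrals over the domain).
ψ is even, so ∫ over [−a, a] = 2∫₀ᵃ with ψ = 1 − x/a there: ∫₀ᵃ (1 − x/a)² dx = a/3, ∫₀ᵃ x²(1 − x/a)² dx = a³/30, ∫₀ᵃ x⁴(1 − x/a)² dx = a⁵/105.
State is unnormalized: ∫|ψ|² dx = 1.0000, and ∫ψ*·x²·ψ dx = 0.22500, so ⟨x²⟩ = 0.22500 / 1.0000.
⟨x²⟩ = 0.22500.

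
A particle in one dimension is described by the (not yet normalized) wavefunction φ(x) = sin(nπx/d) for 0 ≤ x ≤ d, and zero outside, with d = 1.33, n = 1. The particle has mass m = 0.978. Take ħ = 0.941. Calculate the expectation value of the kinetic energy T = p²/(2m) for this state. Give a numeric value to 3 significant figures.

T = −(ħ²/2m) d²/dx², so ⟨T⟩ = −(ħ²/2m) ∫ φ*·φ'' dx / ∫|φ|² dx; with m = 0.978.
d/dx sin(nπx/d) = (nπ/d)·cos(nπx/d) and d²/dx² sin(nπx/d) = −(nπ/d)²·sin(nπx/d); on 0 ≤ x ≤ d, ∫sin²(nπx/d) dx = d/2 and ∫sin(nπx/d)·cos(nπx/d) dx = 0.
State is unnormalized: ∫|φ|² dx = 0.66500, and ∫φ*·(−ħ²/2m · φ'') dx = 1.6797, so ⟨T⟩ = 1.6797 / 0.66500.
⟨T⟩ = 2.5258.

2.53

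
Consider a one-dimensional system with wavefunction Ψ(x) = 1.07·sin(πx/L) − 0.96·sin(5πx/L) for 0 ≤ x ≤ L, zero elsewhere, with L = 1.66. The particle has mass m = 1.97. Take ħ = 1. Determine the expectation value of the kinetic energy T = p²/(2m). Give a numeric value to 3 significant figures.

T = −(ħ²/2m) d²/dx², so ⟨T⟩ = −(ħ²/2m) ∫ Ψ*·Ψ'' dx / ∫|Ψ|² dx; with m = 1.97.
d²/dx² sin(jπx/L) = −(jπ/L)²·sin(jπx/L); on 0 ≤ x ≤ L, ∫sin²(jπx/L) dx = L/2 and ∫sin(jπx/L)·sin(lπx/L) dx = 0 for j ≠ l, so only diagonal terms survive in ∫|Ψ|² and ∫Ψ·Ψ″; ∫Ψ·Ψ′ dx = [Ψ²/2] between the walls = 0.
State is unnormalized: ∫|Ψ|² dx = 1.7152, and ∫Ψ*·(−ħ²/2m · Ψ'') dx = 18.248, so ⟨T⟩ = 18.248 / 1.7152.
⟨T⟩ = 10.639.

10.6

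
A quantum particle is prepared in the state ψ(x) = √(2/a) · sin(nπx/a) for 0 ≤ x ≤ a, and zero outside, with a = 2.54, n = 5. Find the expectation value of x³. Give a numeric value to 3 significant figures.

4.05

⟨x³⟩ = ∫ x³·|ψ|² dx (integrals over the domain).
With sin²θ = (1 − cos2θ)/2 on 0 ≤ x ≤ a: ∫sin²(nπx/a) dx = a/2, ∫x·sin²(nπx/a) dx = a²/4, ∫x²·sin²(nπx/a) dx = a³·(1/6 − 1/(4n²π²)); higher powers xᵏ the same way, integrating xᵏ·cos(2nπx/a) by parts.
⟨x³⟩ = 4.0470.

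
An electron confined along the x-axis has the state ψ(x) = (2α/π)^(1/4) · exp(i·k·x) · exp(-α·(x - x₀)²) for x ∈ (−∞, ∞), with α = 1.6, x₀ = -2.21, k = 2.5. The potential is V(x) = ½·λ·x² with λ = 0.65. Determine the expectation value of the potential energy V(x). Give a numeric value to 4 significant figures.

1.638

⟨V⟩ = ∫ V(x)·|ψ|² dx.
Gaussian moments (u = x − x₀): ∫u^(2j)·e^(−2αu²) du = (2j−1)!!/(4α)^j · √(π/(2α)), odd powers integrate to 0; here √(π/(2α)) = 0.99083.
⟨V⟩ = 1.6381.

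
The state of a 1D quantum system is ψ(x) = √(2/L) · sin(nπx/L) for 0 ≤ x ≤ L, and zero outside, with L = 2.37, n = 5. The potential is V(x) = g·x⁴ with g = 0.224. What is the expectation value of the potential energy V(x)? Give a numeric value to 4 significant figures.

1.385

⟨V⟩ = ∫ V(x)·|ψ|² dx.
With sin²θ = (1 − cos2θ)/2 on 0 ≤ x ≤ L: ∫sin²(nπx/L) dx = L/2, ∫x·sin²(nπx/L) dx = L²/4, ∫x²·sin²(nπx/L) dx = L³·(1/6 − 1/(4n²π²)); higher powers xᵏ the same way, integrating xᵏ·cos(2nπx/L) by parts.
⟨V⟩ = 1.3850.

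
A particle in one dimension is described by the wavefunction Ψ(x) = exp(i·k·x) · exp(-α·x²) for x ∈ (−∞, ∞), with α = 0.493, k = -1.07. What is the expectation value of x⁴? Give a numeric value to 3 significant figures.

0.771

⟨x⁴⟩ = ∫ x⁴·|Ψ|² dx / ∫|Ψ|² dx (integrals over the domain).
Gaussian moments: ∫x^(2j)·e^(−2αx²) dx = (2j−1)!!/(4α)^j · √(π/(2α)), odd powers integrate to 0; here √(π/(2α)) = 1.7850.
State is unnormalized: ∫|Ψ|² dx = 1.7850, and ∫Ψ*·x⁴·Ψ dx = 1.3770, so ⟨x⁴⟩ = 1.3770 / 1.7850.
⟨x⁴⟩ = 0.77145.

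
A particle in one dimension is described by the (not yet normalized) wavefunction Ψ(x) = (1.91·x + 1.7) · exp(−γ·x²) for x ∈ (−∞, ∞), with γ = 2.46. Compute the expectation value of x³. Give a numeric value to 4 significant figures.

⟨x³⟩ = ∫ x³·|Ψ|² dx / ∫|Ψ|² dx (integrals over the domain).
Expand each integrand as polynomial × e^(−2γx²) and use ∫x^(2j)·e^(−2γx²) dx = (2j−1)!!/(4γ)^j · √(π/(2γ)), odd powers → 0; here √(π/(2γ)) = 0.79908.
State is unnormalized: ∫|Ψ|² dx = 2.6056, and ∫Ψ*·x³·Ψ dx = 0.16078, so ⟨x³⟩ = 0.16078 / 2.6056.
⟨x³⟩ = 0.061706.

0.06171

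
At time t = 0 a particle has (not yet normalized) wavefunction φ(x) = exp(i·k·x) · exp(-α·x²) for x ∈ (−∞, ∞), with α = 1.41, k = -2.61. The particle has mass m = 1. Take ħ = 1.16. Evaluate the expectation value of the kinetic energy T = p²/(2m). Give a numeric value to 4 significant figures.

5.532

T = −(ħ²/2m) d²/dx², so ⟨T⟩ = −(ħ²/2m) ∫ φ*·φ'' dx / ∫|φ|² dx; with m = 1.
Gaussian moments: ∫x^(2j)·e^(−2αx²) dx = (2j−1)!!/(4α)^j · √(π/(2α)), odd powers integrate to 0; here √(π/(2α)) = 1.0555. Derivatives: φ′ = (ik − 2αx)·φ, φ″ = ((ik − 2αx)² − 2α)·φ; the odd-in-x pieces drop out.
State is unnormalized: ∫|φ|² dx = 1.0555, and ∫φ*·(−ħ²/2m · φ'') dx = 5.8387, so ⟨T⟩ = 5.8387 / 1.0555.
⟨T⟩ = 5.5318.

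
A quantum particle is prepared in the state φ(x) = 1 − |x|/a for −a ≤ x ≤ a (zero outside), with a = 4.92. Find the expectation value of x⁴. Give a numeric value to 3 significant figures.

⟨x⁴⟩ = ∫ x⁴·|φ|² dx / ∫|φ|² dx (integrals over the domain).
φ is even, so ∫ over [−a, a] = 2∫₀ᵃ with φ = 1 − x/a there: ∫₀ᵃ (1 − x/a)² dx = a/3, ∫₀ᵃ x²(1 − x/a)² dx = a³/30, ∫₀ᵃ x⁴(1 − x/a)² dx = a⁵/105.
State is unnormalized: ∫|φ|² dx = 3.2800, and ∫φ*·x⁴·φ dx = 54.912, so ⟨x⁴⟩ = 54.912 / 3.2800.
⟨x⁴⟩ = 16.741.

16.7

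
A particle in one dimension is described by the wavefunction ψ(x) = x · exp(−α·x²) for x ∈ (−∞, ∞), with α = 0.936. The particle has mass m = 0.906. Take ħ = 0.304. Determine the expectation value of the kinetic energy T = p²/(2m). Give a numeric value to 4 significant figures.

T = −(ħ²/2m) d²/dx², so ⟨T⟩ = −(ħ²/2m) ∫ ψ*·ψ'' dx / ∫|ψ|² dx; with m = 0.906.
Expand each integrand as polynomial × e^(−2αx²) and use ∫x^(2j)·e^(−2αx²) dx = (2j−1)!!/(4α)^j · √(π/(2α)), odd powers → 0; here √(π/(2α)) = 1.2955. Differentiate with the product rule, d/dx e^(−αx²) = −2αx·e^(−αx²).
State is unnormalized: ∫|ψ|² dx = 0.34601, and ∫ψ*·(−ħ²/2m · ψ'') dx = 0.049553, so ⟨T⟩ = 0.049553 / 0.34601.
⟨T⟩ = 0.14321.

0.1432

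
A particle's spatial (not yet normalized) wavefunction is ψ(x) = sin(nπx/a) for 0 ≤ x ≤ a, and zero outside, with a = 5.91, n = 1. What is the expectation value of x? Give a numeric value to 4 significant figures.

⟨x⟩ = ∫ x·|ψ|² dx / ∫|ψ|² dx (integrals over the domain).
With sin²θ = (1 − cos2θ)/2 on 0 ≤ x ≤ a: ∫sin²(nπx/a) dx = a/2, ∫x·sin²(nπx/a) dx = a²/4, ∫x²·sin²(nπx/a) dx = a³·(1/6 − 1/(4n²π²)); higher powers xᵏ the same way, integrating xᵏ·cos(2nπx/a) by parts.
State is unnormalized: ∫|ψ|² dx = 2.9550, and ∫ψ*·x·ψ dx = 8.7320, so ⟨x⟩ = 8.7320 / 2.9550.
⟨x⟩ = 2.9550.

2.955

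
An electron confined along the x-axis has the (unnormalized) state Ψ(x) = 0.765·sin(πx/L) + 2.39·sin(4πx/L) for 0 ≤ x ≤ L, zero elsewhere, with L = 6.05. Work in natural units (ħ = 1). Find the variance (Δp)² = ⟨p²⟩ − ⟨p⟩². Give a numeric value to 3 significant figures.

Compute ⟨p⟩ and ⟨p²⟩ separately; (Δp)² = ⟨p²⟩ − ⟨p⟩².
d²/dx² sin(jπx/L) = −(jπ/L)²·sin(jπx/L); on 0 ≤ x ≤ L, ∫sin²(jπx/L) dx = L/2 and ∫sin(jπx/L)·sin(lπx/L) dx = 0 for j ≠ l, so only diagonal terms survive in ∫|Ψ|² and ∫Ψ·Ψ″; ∫Ψ·Ψ′ dx = [Ψ²/2] between the walls = 0.
Normalization: ∫|Ψ|² dx = 19.049.
⟨p⟩ = 0.0000 and ⟨p²⟩ = 3.9384.
(Δp)² = 3.9384 − (0.0000)² = 3.9384.

3.94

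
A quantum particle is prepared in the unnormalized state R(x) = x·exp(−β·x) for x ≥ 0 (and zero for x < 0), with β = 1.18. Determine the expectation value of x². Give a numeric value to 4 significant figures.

2.155

⟨x²⟩ = ∫ x²·|R|² dx / ∫|R|² dx (integrals over the domain).
Every integrand reduces to terms xʲ·e^(−2βx) on [0, ∞); use ∫₀^∞ xʲ·e^(−2βx) dx = j!/(2β)^(j+1).
State is unnormalized: ∫|R|² dx = 0.15216, and ∫R*·x²·R dx = 0.32783, so ⟨x²⟩ = 0.32783 / 0.15216.
⟨x²⟩ = 2.1546.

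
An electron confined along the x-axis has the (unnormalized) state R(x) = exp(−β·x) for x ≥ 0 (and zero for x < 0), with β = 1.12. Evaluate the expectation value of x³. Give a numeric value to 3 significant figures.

0.534

⟨x³⟩ = ∫ x³·|R|² dx / ∫|R|² dx (integrals over the domain).
Every integrand reduces to terms xʲ·e^(−2βx) on [0, ∞); use ∫₀^∞ xʲ·e^(−2βx) dx = j!/(2β)^(j+1).
State is unnormalized: ∫|R|² dx = 0.44643, and ∫R*·x³·R dx = 0.23832, so ⟨x³⟩ = 0.23832 / 0.44643.
⟨x³⟩ = 0.53384.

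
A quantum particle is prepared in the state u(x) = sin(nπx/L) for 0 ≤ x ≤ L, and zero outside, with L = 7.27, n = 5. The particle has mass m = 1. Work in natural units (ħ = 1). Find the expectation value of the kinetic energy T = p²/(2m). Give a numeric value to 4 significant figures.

T = −(ħ²/2m) d²/dx², so ⟨T⟩ = −(ħ²/2m) ∫ u*·u'' dx / ∫|u|² dx; with m = 1.
d/dx sin(nπx/L) = (nπ/L)·cos(nπx/L) and d²/dx² sin(nπx/L) = −(nπ/L)²·sin(nπx/L); on 0 ≤ x ≤ L, ∫sin²(nπx/L) dx = L/2 and ∫sin(nπx/L)·cos(nπx/L) dx = 0.
State is unnormalized: ∫|u|² dx = 3.6350, and ∫u*·(−ħ²/2m · u'') dx = 8.4849, so ⟨T⟩ = 8.4849 / 3.6350.
⟨T⟩ = 2.3342.

2.334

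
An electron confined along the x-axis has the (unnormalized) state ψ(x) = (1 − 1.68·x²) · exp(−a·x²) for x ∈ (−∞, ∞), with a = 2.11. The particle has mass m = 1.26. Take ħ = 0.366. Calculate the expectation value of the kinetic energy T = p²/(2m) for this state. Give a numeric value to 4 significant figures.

0.2607

T = −(ħ²/2m) d²/dx², so ⟨T⟩ = −(ħ²/2m) ∫ ψ*·ψ'' dx / ∫|ψ|² dx; with m = 1.26.
Expand each integrand as polynomial × e^(−2ax²) and use ∫x^(2j)·e^(−2ax²) dx = (2j−1)!!/(4a)^j · √(π/(2a)), odd powers → 0; here √(π/(2a)) = 0.86282. Differentiate with the product rule, d/dx e^(−ax²) = −2ax·e^(−ax²).
State is unnormalized: ∫|ψ|² dx = 0.62188, and ∫ψ*·(−ħ²/2m · ψ'') dx = 0.16214, so ⟨T⟩ = 0.16214 / 0.62188.
⟨T⟩ = 0.26073.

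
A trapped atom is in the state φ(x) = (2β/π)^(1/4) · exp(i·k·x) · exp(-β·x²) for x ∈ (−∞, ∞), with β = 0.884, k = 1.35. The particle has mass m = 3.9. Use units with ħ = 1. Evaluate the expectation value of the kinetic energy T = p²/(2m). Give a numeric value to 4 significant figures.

T = −(ħ²/2m) d²/dx², so ⟨T⟩ = −(ħ²/2m) ∫ φ*·φ'' dx; with m = 3.9.
Gaussian moments: ∫x^(2j)·e^(−2βx²) dx = (2j−1)!!/(4β)^j · √(π/(2β)), odd powers integrate to 0; here √(π/(2β)) = 1.3330. Derivatives: φ′ = (ik − 2βx)·φ, φ″ = ((ik − 2βx)² − 2β)·φ; the odd-in-x pieces drop out.
⟨T⟩ = 0.34699.

0.3470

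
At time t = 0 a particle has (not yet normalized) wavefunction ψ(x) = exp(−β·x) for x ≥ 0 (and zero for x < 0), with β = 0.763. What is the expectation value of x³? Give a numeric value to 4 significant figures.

1.688

⟨x³⟩ = ∫ x³·|ψ|² dx / ∫|ψ|² dx (integrals over the domain).
Every integrand reduces to terms xʲ·e^(−2βx) on [0, ∞); use ∫₀^∞ xʲ·e^(−2βx) dx = j!/(2β)^(j+1).
State is unnormalized: ∫|ψ|² dx = 0.65531, and ∫ψ*·x³·ψ dx = 1.1065, so ⟨x³⟩ = 1.1065 / 0.65531.
⟨x³⟩ = 1.6884.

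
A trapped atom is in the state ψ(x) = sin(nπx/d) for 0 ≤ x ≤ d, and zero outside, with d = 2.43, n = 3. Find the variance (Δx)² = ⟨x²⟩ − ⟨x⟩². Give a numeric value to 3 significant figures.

Compute ⟨x⟩ and ⟨x²⟩ separately, then (Δx)² = ⟨x²⟩ − ⟨x⟩².
With sin²θ = (1 − cos2θ)/2 on 0 ≤ x ≤ d: ∫sin²(nπx/d) dx = d/2, ∫x·sin²(nπx/d) dx = d²/4, ∫x²·sin²(nπx/d) dx = d³·(1/6 − 1/(4n²π²)); higher powers xᵏ the same way, integrating xᵏ·cos(2nπx/d) by parts.
Normalization: ∫|ψ|² dx = 1.2150.
⟨x⟩ = 1.2150 and ⟨x²⟩ = 1.9351.
(Δx)² = 1.9351 − (1.2150)² = 0.45884.

0.459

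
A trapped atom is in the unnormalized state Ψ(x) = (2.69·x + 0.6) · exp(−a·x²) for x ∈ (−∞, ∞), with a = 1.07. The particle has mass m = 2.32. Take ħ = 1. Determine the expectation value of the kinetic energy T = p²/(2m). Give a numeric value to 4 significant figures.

0.6108

T = −(ħ²/2m) d²/dx², so ⟨T⟩ = −(ħ²/2m) ∫ Ψ*·Ψ'' dx / ∫|Ψ|² dx; with m = 2.32.
Expand each integrand as polynomial × e^(−2ax²) and use ∫x^(2j)·e^(−2ax²) dx = (2j−1)!!/(4a)^j · √(π/(2a)), odd powers → 0; here √(π/(2a)) = 1.2116. Differentiate with the product rule, d/dx e^(−ax²) = −2ax·e^(−ax²).
State is unnormalized: ∫|Ψ|² dx = 2.4847, and ∫Ψ*·(−ħ²/2m · Ψ'') dx = 1.5177, so ⟨T⟩ = 1.5177 / 2.4847.
⟨T⟩ = 0.61084.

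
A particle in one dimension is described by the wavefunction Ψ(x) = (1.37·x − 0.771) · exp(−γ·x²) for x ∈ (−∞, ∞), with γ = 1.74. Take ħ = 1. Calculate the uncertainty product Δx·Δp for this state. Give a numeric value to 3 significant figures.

Δx = √(⟨x²⟩−⟨x⟩²), Δp = √(⟨p²⟩−⟨p⟩²).
Expand each integrand as polynomial × e^(−2γx²) and use ∫x^(2j)·e^(−2γx²) dx = (2j−1)!!/(4γ)^j · √(π/(2γ)), odd powers → 0; here √(π/(2γ)) = 0.95013. Differentiate with the product rule, d/dx e^(−γx²) = −2γx·e^(−γx²).
Normalization: ∫|Ψ|² dx = 0.82102.
⟨x⟩ = -0.35126, ⟨x²⟩ = 0.23336 ⇒ Δx = 0.33162.
⟨p⟩ = 0.0000, ⟨p²⟩ = 2.8260 ⇒ Δp = 1.6811.
Δx·Δp = 0.55748.

0.557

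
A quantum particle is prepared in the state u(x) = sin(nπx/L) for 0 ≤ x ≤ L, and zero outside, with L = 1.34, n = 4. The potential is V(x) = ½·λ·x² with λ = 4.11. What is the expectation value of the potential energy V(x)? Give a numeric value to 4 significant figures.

1.218

⟨V⟩ = ∫ V(x)·|u|² dx / ∫|u|² dx.
With sin²θ = (1 − cos2θ)/2 on 0 ≤ x ≤ L: ∫sin²(nπx/L) dx = L/2, ∫x·sin²(nπx/L) dx = L²/4, ∫x²·sin²(nπx/L) dx = L³·(1/6 − 1/(4n²π²)); higher powers xᵏ the same way, integrating xᵏ·cos(2nπx/L) by parts.
State is unnormalized: ∫|u|² dx = 0.67000, and ∫u*·V(x)·u dx = 0.81626, so ⟨V⟩ = 0.81626 / 0.67000.
⟨V⟩ = 1.2183.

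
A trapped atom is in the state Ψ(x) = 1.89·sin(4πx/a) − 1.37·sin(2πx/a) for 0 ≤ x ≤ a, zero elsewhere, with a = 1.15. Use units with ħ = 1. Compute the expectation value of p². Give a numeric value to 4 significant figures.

88.56

p² Ψ = −ħ² d²Ψ/dx²; ⟨p²⟩ = −ħ² ∫ Ψ*·Ψ'' dx / ∫|Ψ|² dx.
d²/dx² sin(jπx/a) = −(jπ/a)²·sin(jπx/a); on 0 ≤ x ≤ a, ∫sin²(jπx/a) dx = a/2 and ∫sin(jπx/a)·sin(lπx/a) dx = 0 for j ≠ l, so only diagonal terms survive in ∫|Ψ|² and ∫Ψ·Ψ″; ∫Ψ·Ψ′ dx = [Ψ²/2] between the walls = 0.
State is unnormalized: ∫|Ψ|² dx = 3.1332, and ∫Ψ*·(−ħ² Ψ'') dx = 277.47, so ⟨p²⟩ = 277.47 / 3.1332.
⟨p²⟩ = 88.559.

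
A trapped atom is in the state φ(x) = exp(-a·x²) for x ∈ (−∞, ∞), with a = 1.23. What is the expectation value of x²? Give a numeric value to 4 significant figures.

⟨x²⟩ = ∫ x²·|φ|² dx / ∫|φ|² dx (integrals over the domain).
Gaussian moments: ∫x^(2j)·e^(−2ax²) dx = (2j−1)!!/(4a)^j · √(π/(2a)), odd powers integrate to 0; here √(π/(2a)) = 1.1301.
State is unnormalized: ∫|φ|² dx = 1.1301, and ∫φ*·x²·φ dx = 0.22969, so ⟨x²⟩ = 0.22969 / 1.1301.
⟨x²⟩ = 0.20325.

0.2033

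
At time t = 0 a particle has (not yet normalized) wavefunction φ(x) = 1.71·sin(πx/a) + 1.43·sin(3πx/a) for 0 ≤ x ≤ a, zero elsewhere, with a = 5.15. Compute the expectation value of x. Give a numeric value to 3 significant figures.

⟨x⟩ = ∫ x·|φ|² dx / ∫|φ|² dx (integrals over the domain).
On 0 ≤ x ≤ a (j ≠ l): ∫sin²(jπx/a) dx = a/2, ∫sin(jπx/a)·sin(lπx/a) dx = 0; diagonal moments ∫x·sin²(jπx/a) dx = a²/4, ∫x²·sin²(jπx/a) dx = a³·(1/6 − 1/(4j²π²)); cross terms ∫x·sin(jπx/a)·sin(lπx/a) dx = 0 for j + l even and −4jla²/(π²(j² − l²)²) for j + l odd, ∫x²·sin(jπx/a)·sin(lπx/a) dx = (−1)^(j+l)·4jla³/(π²(j² − l²)²); higher powers the same way via product-to-sum and parts.
State is unnormalized: ∫|φ|² dx = 12.795, and ∫φ*·x·φ dx = 32.948, so ⟨x⟩ = 32.948 / 12.795.
⟨x⟩ = 2.5750.

2.58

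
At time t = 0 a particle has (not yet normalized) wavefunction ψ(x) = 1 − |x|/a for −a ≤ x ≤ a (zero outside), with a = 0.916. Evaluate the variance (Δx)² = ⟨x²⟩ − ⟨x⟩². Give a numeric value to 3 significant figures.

0.0839

Compute ⟨x⟩ and ⟨x²⟩ separately, then (Δx)² = ⟨x²⟩ − ⟨x⟩².
ψ is even, so ∫ over [−a, a] = 2∫₀ᵃ with ψ = 1 − x/a there: ∫₀ᵃ (1 − x/a)² dx = a/3, ∫₀ᵃ x²(1 − x/a)² dx = a³/30, ∫₀ᵃ x⁴(1 − x/a)² dx = a⁵/105.
Normalization: ∫|ψ|² dx = 0.61067.
⟨x⟩ = 0.0000 and ⟨x²⟩ = 0.083906.
(Δx)² = 0.083906 − (0.0000)² = 0.083906.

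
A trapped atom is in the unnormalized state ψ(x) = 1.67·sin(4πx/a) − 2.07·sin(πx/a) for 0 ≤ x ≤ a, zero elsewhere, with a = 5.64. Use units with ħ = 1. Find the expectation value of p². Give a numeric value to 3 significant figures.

2.15

p² ψ = −ħ² d²ψ/dx²; ⟨p²⟩ = −ħ² ∫ ψ*·ψ'' dx / ∫|ψ|² dx.
d²/dx² sin(jπx/a) = −(jπ/a)²·sin(jπx/a); on 0 ≤ x ≤ a, ∫sin²(jπx/a) dx = a/2 and ∫sin(jπx/a)·sin(lπx/a) dx = 0 for j ≠ l, so only diagonal terms survive in ∫|ψ|² and ∫ψ·ψ″; ∫ψ·ψ′ dx = [ψ²/2] between the walls = 0.
State is unnormalized: ∫|ψ|² dx = 19.948, and ∫ψ*·(−ħ² ψ'') dx = 42.792, so ⟨p²⟩ = 42.792 / 19.948.
⟨p²⟩ = 2.1452.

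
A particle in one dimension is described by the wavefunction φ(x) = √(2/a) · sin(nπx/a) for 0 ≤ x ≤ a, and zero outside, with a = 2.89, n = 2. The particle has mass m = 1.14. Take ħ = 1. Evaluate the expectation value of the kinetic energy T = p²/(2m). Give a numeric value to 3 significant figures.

T = −(ħ²/2m) d²/dx², so ⟨T⟩ = −(ħ²/2m) ∫ φ*·φ'' dx; with m = 1.14.
d/dx sin(nπx/a) = (nπ/a)·cos(nπx/a) and d²/dx² sin(nπx/a) = −(nπ/a)²·sin(nπx/a); on 0 ≤ x ≤ a, ∫sin²(nπx/a) dx = a/2 and ∫sin(nπx/a)·cos(nπx/a) dx = 0.
⟨T⟩ = 2.0731.

2.07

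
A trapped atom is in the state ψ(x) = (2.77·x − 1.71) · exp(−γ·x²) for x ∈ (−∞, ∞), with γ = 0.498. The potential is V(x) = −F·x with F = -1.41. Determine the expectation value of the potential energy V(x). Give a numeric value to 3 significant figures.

-0.990

⟨V⟩ = ∫ V(x)·|ψ|² dx / ∫|ψ|² dx.
Expand each integrand as polynomial × e^(−2γx²) and use ∫x^(2j)·e^(−2γx²) dx = (2j−1)!!/(4γ)^j · √(π/(2γ)), odd powers → 0; here √(π/(2γ)) = 1.7760.
State is unnormalized: ∫|ψ|² dx = 12.034, and ∫ψ*·V(x)·ψ dx = -11.909, so ⟨V⟩ = -11.909 / 12.034.
⟨V⟩ = -0.98961.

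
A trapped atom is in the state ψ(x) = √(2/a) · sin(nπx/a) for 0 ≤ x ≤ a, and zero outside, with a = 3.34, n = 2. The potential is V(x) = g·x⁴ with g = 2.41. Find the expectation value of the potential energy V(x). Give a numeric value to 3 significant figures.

⟨V⟩ = ∫ V(x)·|ψ|² dx.
With sin²θ = (1 − cos2θ)/2 on 0 ≤ x ≤ a: ∫sin²(nπx/a) dx = a/2, ∫x·sin²(nπx/a) dx = a²/4, ∫x²·sin²(nπx/a) dx = a³·(1/6 − 1/(4n²π²)); higher powers xᵏ the same way, integrating xᵏ·cos(2nπx/a) by parts.
⟨V⟩ = 52.675.

52.7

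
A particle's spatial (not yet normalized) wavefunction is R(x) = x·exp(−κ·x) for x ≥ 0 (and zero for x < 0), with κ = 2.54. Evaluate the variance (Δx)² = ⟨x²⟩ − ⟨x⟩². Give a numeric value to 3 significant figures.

Compute ⟨x⟩ and ⟨x²⟩ separately, then (Δx)² = ⟨x²⟩ − ⟨x⟩².
Every integrand reduces to terms xʲ·e^(−2κx) on [0, ∞); use ∫₀^∞ xʲ·e^(−2κx) dx = j!/(2κ)^(j+1).
Normalization: ∫|R|² dx = 0.015256.
⟨x⟩ = 0.59055 and ⟨x²⟩ = 0.46500.
(Δx)² = 0.46500 − (0.59055)² = 0.11625.

0.116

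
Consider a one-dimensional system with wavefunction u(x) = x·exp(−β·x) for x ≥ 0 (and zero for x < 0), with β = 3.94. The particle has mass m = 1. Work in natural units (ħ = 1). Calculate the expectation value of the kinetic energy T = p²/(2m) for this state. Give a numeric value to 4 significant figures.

7.762

T = −(ħ²/2m) d²/dx², so ⟨T⟩ = −(ħ²/2m) ∫ u*·u'' dx / ∫|u|² dx; with m = 1.
Differentiate x·exp(−β·x) with the product rule; every integrand then reduces to terms xʲ·e^(−2βx) on [0, ∞), with ∫₀^∞ xʲ·e^(−2βx) dx = j!/(2β)^(j+1).
State is unnormalized: ∫|u|² dx = 0.0040874, and ∫u*·(−ħ²/2m · u'') dx = 0.031726, so ⟨T⟩ = 0.031726 / 0.0040874.
⟨T⟩ = 7.7618.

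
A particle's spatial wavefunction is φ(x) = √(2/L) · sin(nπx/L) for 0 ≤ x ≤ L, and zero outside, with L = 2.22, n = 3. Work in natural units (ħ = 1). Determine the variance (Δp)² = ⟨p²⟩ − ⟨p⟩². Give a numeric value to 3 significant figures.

18.0

Compute ⟨p⟩ and ⟨p²⟩ separately; (Δp)² = ⟨p²⟩ − ⟨p⟩².
d/dx sin(nπx/L) = (nπ/L)·cos(nπx/L) and d²/dx² sin(nπx/L) = −(nπ/L)²·sin(nπx/L); on 0 ≤ x ≤ L, ∫sin²(nπx/L) dx = L/2 and ∫sin(nπx/L)·cos(nπx/L) dx = 0.
⟨p⟩ = 0.0000 and ⟨p²⟩ = 18.023.
(Δp)² = 18.023 − (0.0000)² = 18.023.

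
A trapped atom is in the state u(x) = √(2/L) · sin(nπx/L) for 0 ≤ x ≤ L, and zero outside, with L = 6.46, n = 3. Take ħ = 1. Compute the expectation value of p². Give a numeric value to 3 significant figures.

2.13

p² u = −ħ² d²u/dx²; ⟨p²⟩ = −ħ² ∫ u*·u'' dx.
d/dx sin(nπx/L) = (nπ/L)·cos(nπx/L) and d²/dx² sin(nπx/L) = −(nπ/L)²·sin(nπx/L); on 0 ≤ x ≤ L, ∫sin²(nπx/L) dx = L/2 and ∫sin(nπx/L)·cos(nπx/L) dx = 0.
⟨p²⟩ = 2.1285.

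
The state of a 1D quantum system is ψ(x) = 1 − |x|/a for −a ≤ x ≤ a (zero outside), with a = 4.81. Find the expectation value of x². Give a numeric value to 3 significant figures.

⟨x²⟩ = ∫ x²·|ψ|² dx / ∫|ψ|² dx (integrals over the domain).
ψ is even, so ∫ over [−a, a] = 2∫₀ᵃ with ψ = 1 − x/a there: ∫₀ᵃ (1 − x/a)² dx = a/3, ∫₀ᵃ x²(1 − x/a)² dx = a³/30, ∫₀ᵃ x⁴(1 − x/a)² dx = a⁵/105.
State is unnormalized: ∫|ψ|² dx = 3.2067, and ∫ψ*·x²·ψ dx = 7.4190, so ⟨x²⟩ = 7.4190 / 3.2067.
⟨x²⟩ = 2.3136.

2.31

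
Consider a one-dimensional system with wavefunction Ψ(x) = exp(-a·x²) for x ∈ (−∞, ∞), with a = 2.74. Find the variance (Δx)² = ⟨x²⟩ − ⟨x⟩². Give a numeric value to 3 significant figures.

0.0912

Compute ⟨x⟩ and ⟨x²⟩ separately, then (Δx)² = ⟨x²⟩ − ⟨x⟩².
Gaussian moments: ∫x^(2j)·e^(−2ax²) dx = (2j−1)!!/(4a)^j · √(π/(2a)), odd powers integrate to 0; here √(π/(2a)) = 0.75715.
Normalization: ∫|Ψ|² dx = 0.75715.
⟨x⟩ = 0.0000 and ⟨x²⟩ = 0.091241.
(Δx)² = 0.091241 − (0.0000)² = 0.091241.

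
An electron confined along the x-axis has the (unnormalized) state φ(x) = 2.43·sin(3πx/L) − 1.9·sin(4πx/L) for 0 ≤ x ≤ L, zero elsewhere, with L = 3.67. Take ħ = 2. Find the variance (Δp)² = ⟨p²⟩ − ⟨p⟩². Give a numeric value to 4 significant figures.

34.16

Compute ⟨p⟩ and ⟨p²⟩ separately; (Δp)² = ⟨p²⟩ − ⟨p⟩².
d²/dx² sin(jπx/L) = −(jπ/L)²·sin(jπx/L); on 0 ≤ x ≤ L, ∫sin²(jπx/L) dx = L/2 and ∫sin(jπx/L)·sin(lπx/L) dx = 0 for j ≠ l, so only diagonal terms survive in ∫|φ|² and ∫φ·φ″; ∫φ·φ′ dx = [φ²/2] between the walls = 0.
Normalization: ∫|φ|² dx = 17.460.
⟨p⟩ = 0.0000 and ⟨p²⟩ = 34.164.
(Δp)² = 34.164 − (0.0000)² = 34.164.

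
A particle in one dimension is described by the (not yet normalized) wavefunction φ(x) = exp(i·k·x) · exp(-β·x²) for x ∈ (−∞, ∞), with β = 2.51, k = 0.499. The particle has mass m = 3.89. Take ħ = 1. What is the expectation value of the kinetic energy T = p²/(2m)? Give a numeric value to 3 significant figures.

0.355

T = −(ħ²/2m) d²/dx², so ⟨T⟩ = −(ħ²/2m) ∫ φ*·φ'' dx / ∫|φ|² dx; with m = 3.89.
Gaussian moments: ∫x^(2j)·e^(−2βx²) dx = (2j−1)!!/(4β)^j · √(π/(2β)), odd powers integrate to 0; here √(π/(2β)) = 0.79108. Derivatives: φ′ = (ik − 2βx)·φ, φ″ = ((ik − 2βx)² − 2β)·φ; the odd-in-x pieces drop out.
State is unnormalized: ∫|φ|² dx = 0.79108, and ∫φ*·(−ħ²/2m · φ'') dx = 0.28054, so ⟨T⟩ = 0.28054 / 0.79108.
⟨T⟩ = 0.35463.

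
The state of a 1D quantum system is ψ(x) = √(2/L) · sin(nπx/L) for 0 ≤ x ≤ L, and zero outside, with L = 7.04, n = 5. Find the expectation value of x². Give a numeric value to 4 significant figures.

⟨x²⟩ = ∫ x²·|ψ|² dx (integrals over the domain).
With sin²θ = (1 − cos2θ)/2 on 0 ≤ x ≤ L: ∫sin²(nπx/L) dx = L/2, ∫x·sin²(nπx/L) dx = L²/4, ∫x²·sin²(nπx/L) dx = L³·(1/6 − 1/(4n²π²)); higher powers xᵏ the same way, integrating xᵏ·cos(2nπx/L) by parts.
⟨x²⟩ = 16.420.

16.42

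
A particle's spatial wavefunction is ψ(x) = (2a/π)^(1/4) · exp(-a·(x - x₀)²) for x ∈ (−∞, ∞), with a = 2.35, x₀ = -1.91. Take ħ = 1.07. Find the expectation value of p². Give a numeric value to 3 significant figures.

2.69

p² ψ = −ħ² d²ψ/dx²; ⟨p²⟩ = −ħ² ∫ ψ*·ψ'' dx.
Gaussian moments (u = x − x₀): ∫u^(2j)·e^(−2au²) du = (2j−1)!!/(4a)^j · √(π/(2a)), odd powers integrate to 0; here √(π/(2a)) = 0.81757. Derivatives: d/dx e^(−au²) = −2au·e^(−au²), d²/dx² e^(−au²) = (4a²u² − 2a)·e^(−au²).
⟨p²⟩ = 2.6905.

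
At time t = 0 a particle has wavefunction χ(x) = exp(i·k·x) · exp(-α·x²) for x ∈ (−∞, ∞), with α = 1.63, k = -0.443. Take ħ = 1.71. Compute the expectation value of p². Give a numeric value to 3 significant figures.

p² χ = −ħ² d²χ/dx²; ⟨p²⟩ = −ħ² ∫ χ*·χ'' dx / ∫|χ|² dx.
Gaussian moments: ∫x^(2j)·e^(−2αx²) dx = (2j−1)!!/(4α)^j · √(π/(2α)), odd powers integrate to 0; here √(π/(2α)) = 0.98167. Derivatives: χ′ = (ik − 2αx)·χ, χ″ = ((ik − 2αx)² − 2α)·χ; the odd-in-x pieces drop out.
State is unnormalized: ∫|χ|² dx = 0.98167, and ∫χ*·(−ħ² χ'') dx = 5.2423, so ⟨p²⟩ = 5.2423 / 0.98167.
⟨p²⟩ = 5.3401.

5.34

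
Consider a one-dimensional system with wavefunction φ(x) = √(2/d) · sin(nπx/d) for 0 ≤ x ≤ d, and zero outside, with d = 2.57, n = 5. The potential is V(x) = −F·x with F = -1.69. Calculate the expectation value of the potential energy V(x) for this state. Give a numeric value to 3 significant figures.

2.17

⟨V⟩ = ∫ V(x)·|φ|² dx.
With sin²θ = (1 − cos2θ)/2 on 0 ≤ x ≤ d: ∫sin²(nπx/d) dx = d/2, ∫x·sin²(nπx/d) dx = d²/4, ∫x²·sin²(nπx/d) dx = d³·(1/6 − 1/(4n²π²)); higher powers xᵏ the same way, integrating xᵏ·cos(2nπx/d) by parts.
⟨V⟩ = 2.1717.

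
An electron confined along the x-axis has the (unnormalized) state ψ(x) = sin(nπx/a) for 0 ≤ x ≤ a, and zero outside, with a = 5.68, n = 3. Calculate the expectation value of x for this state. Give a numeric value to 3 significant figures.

⟨x⟩ = ∫ x·|ψ|² dx / ∫|ψ|² dx (integrals over the domain).
With sin²θ = (1 − cos2θ)/2 on 0 ≤ x ≤ a: ∫sin²(nπx/a) dx = a/2, ∫x·sin²(nπx/a) dx = a²/4, ∫x²·sin²(nπx/a) dx = a³·(1/6 − 1/(4n²π²)); higher powers xᵏ the same way, integrating xᵏ·cos(2nπx/a) by parts.
State is unnormalized: ∫|ψ|² dx = 2.8400, and ∫ψ*·x·ψ dx = 8.0656, so ⟨x⟩ = 8.0656 / 2.8400.
⟨x⟩ = 2.8400.

2.84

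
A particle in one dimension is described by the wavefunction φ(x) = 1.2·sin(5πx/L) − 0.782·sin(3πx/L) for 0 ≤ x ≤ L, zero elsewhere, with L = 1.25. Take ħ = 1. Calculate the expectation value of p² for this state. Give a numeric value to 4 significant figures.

p² φ = −ħ² d²φ/dx²; ⟨p²⟩ = −ħ² ∫ φ*·φ'' dx / ∫|φ|² dx.
d²/dx² sin(jπx/L) = −(jπ/L)²·sin(jπx/L); on 0 ≤ x ≤ L, ∫sin²(jπx/L) dx = L/2 and ∫sin(jπx/L)·sin(lπx/L) dx = 0 for j ≠ l, so only diagonal terms survive in ∫|φ|² and ∫φ·φ″; ∫φ·φ′ dx = [φ²/2] between the walls = 0.
State is unnormalized: ∫|φ|² dx = 1.2822, and ∫φ*·(−ħ² φ'') dx = 163.85, so ⟨p²⟩ = 163.85 / 1.2822.
⟨p²⟩ = 127.79.

127.8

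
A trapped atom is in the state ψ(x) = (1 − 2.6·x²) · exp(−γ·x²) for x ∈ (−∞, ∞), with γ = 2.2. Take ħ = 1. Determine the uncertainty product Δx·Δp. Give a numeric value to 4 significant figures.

0.8101

Δx = √(⟨x²⟩−⟨x⟩²), Δp = √(⟨p²⟩−⟨p⟩²).
Expand each integrand as polynomial × e^(−2γx²) and use ∫x^(2j)·e^(−2γx²) dx = (2j−1)!!/(4γ)^j · √(π/(2γ)), odd powers → 0; here √(π/(2γ)) = 0.84498. Differentiate with the product rule, d/dx e^(−γx²) = −2γx·e^(−γx²).
Normalization: ∫|ψ|² dx = 0.56696.
⟨x⟩ = 0.0000, ⟨x²⟩ = 0.090892 ⇒ Δx = 0.30148.
⟨p⟩ = 0.0000, ⟨p²⟩ = 7.2199 ⇒ Δp = 2.6870.
Δx·Δp = 0.81008.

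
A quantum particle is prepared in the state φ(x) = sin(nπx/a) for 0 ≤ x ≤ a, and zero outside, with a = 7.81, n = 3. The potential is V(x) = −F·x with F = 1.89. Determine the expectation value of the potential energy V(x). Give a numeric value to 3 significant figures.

⟨V⟩ = ∫ V(x)·|φ|² dx / ∫|φ|² dx.
With sin²θ = (1 − cos2θ)/2 on 0 ≤ x ≤ a: ∫sin²(nπx/a) dx = a/2, ∫x·sin²(nπx/a) dx = a²/4, ∫x²·sin²(nπx/a) dx = a³·(1/6 − 1/(4n²π²)); higher powers xᵏ the same way, integrating xᵏ·cos(2nπx/a) by parts.
State is unnormalized: ∫|φ|² dx = 3.9050, and ∫φ*·V(x)·φ dx = -28.821, so ⟨V⟩ = -28.821 / 3.9050.
⟨V⟩ = -7.3805.

-7.38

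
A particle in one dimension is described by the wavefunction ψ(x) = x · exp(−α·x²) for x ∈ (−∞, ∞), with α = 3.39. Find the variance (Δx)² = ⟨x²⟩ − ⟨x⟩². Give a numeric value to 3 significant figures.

0.221

Compute ⟨x⟩ and ⟨x²⟩ separately, then (Δx)² = ⟨x²⟩ − ⟨x⟩².
Expand each integrand as polynomial × e^(−2αx²) and use ∫x^(2j)·e^(−2αx²) dx = (2j−1)!!/(4α)^j · √(π/(2α)), odd powers → 0; here √(π/(2α)) = 0.68071.
Normalization: ∫|ψ|² dx = 0.050200.
⟨x⟩ = 0.0000 and ⟨x²⟩ = 0.22124.
(Δx)² = 0.22124 − (0.0000)² = 0.22124.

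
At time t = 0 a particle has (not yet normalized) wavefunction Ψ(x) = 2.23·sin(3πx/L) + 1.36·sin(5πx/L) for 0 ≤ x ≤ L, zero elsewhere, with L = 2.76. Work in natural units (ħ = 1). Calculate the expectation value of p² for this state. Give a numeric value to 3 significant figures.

p² Ψ = −ħ² d²Ψ/dx²; ⟨p²⟩ = −ħ² ∫ Ψ*·Ψ'' dx / ∫|Ψ|² dx.
d²/dx² sin(jπx/L) = −(jπ/L)²·sin(jπx/L); on 0 ≤ x ≤ L, ∫sin²(jπx/L) dx = L/2 and ∫sin(jπx/L)·sin(lπx/L) dx = 0 for j ≠ l, so only diagonal terms survive in ∫|Ψ|² and ∫Ψ·Ψ″; ∫Ψ·Ψ′ dx = [Ψ²/2] between the walls = 0.
State is unnormalized: ∫|Ψ|² dx = 9.4151, and ∫Ψ*·(−ħ² Ψ'') dx = 162.70, so ⟨p²⟩ = 162.70 / 9.4151.
⟨p²⟩ = 17.281.

17.3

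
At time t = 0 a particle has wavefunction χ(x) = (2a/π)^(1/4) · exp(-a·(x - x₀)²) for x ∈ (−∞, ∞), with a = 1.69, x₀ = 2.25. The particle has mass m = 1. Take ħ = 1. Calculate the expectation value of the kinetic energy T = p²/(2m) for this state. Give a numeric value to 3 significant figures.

T = −(ħ²/2m) d²/dx², so ⟨T⟩ = −(ħ²/2m) ∫ χ*·χ'' dx; with m = 1.
Gaussian moments (u = x − x₀): ∫u^(2j)·e^(−2au²) du = (2j−1)!!/(4a)^j · √(π/(2a)), odd powers integrate to 0; here √(π/(2a)) = 0.96409. Derivatives: d/dx e^(−au²) = −2au·e^(−au²), d²/dx² e^(−au²) = (4a²u² − 2a)·e^(−au²).
⟨T⟩ = 0.84500.

0.845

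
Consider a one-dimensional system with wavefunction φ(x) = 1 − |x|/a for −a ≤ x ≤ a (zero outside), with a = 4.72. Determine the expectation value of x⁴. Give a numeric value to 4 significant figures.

14.18

⟨x⁴⟩ = ∫ x⁴·|φ|² dx / ∫|φ|² dx (integrals over the domain).
φ is even, so ∫ over [−a, a] = 2∫₀ᵃ with φ = 1 − x/a there: ∫₀ᵃ (1 − x/a)² dx = a/3, ∫₀ᵃ x²(1 − x/a)² dx = a³/30, ∫₀ᵃ x⁴(1 − x/a)² dx = a⁵/105.
State is unnormalized: ∫|φ|² dx = 3.1467, and ∫φ*·x⁴·φ dx = 44.622, so ⟨x⁴⟩ = 44.622 / 3.1467.
⟨x⁴⟩ = 14.181.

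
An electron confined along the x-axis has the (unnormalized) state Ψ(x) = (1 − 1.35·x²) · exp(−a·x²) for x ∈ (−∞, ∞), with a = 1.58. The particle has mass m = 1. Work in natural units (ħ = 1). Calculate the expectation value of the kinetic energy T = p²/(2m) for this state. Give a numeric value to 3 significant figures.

T = −(ħ²/2m) d²/dx², so ⟨T⟩ = −(ħ²/2m) ∫ Ψ*·Ψ'' dx / ∫|Ψ|² dx; with m = 1.
Expand each integrand as polynomial × e^(−2ax²) and use ∫x^(2j)·e^(−2ax²) dx = (2j−1)!!/(4a)^j · √(π/(2a)), odd powers → 0; here √(π/(2a)) = 0.99708. Differentiate with the product rule, d/dx e^(−ax²) = −2ax·e^(−ax²).
State is unnormalized: ∫|Ψ|² dx = 0.70760, and ∫Ψ*·(−ħ²/2m · Ψ'') dx = 1.3758, so ⟨T⟩ = 1.3758 / 0.70760.
⟨T⟩ = 1.9443.

1.94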